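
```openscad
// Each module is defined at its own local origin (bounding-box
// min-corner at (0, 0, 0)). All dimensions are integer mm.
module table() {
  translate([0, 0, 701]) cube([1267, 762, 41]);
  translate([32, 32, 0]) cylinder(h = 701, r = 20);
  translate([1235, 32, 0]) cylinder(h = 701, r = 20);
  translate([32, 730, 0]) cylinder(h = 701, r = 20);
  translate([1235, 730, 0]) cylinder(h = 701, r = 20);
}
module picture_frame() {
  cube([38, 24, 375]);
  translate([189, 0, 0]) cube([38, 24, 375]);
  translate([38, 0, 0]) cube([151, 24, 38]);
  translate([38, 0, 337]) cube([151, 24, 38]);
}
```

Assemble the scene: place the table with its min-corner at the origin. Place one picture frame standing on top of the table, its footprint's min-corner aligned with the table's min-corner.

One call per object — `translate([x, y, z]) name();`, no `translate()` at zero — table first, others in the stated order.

table();
translate([0, 0, 742]) picture_frame();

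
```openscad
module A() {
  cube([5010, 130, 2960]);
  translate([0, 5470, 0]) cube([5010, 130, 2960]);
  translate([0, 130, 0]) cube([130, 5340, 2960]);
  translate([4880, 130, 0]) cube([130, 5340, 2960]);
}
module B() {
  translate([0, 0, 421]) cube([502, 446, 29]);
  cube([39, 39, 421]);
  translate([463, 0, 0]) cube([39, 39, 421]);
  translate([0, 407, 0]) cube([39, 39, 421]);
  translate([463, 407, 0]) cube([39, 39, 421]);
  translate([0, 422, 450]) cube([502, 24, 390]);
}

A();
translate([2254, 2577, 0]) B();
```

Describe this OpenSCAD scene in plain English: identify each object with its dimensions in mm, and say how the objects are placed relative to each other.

A is the wall frame of a small rectangular building: four walls, each 2960 mm tall and 130 mm thick, enclosing a footprint 5010 mm (x) by 5600 mm (y) outside-to-outside, with no floor or roof. The front and back walls (the −y and +y sides) span the full width; the two side walls fit between them.

B is a chair: 502×446 mm seat, 29 mm thick, top at z = 450 mm, on four 39 mm square corner legs flush with the seat edges. A 24 mm thick backrest slab spans the full seat width, extending 390 mm above the seat top, its back face flush with the seat's +y edge.

The chair sits inside the house frame, centred.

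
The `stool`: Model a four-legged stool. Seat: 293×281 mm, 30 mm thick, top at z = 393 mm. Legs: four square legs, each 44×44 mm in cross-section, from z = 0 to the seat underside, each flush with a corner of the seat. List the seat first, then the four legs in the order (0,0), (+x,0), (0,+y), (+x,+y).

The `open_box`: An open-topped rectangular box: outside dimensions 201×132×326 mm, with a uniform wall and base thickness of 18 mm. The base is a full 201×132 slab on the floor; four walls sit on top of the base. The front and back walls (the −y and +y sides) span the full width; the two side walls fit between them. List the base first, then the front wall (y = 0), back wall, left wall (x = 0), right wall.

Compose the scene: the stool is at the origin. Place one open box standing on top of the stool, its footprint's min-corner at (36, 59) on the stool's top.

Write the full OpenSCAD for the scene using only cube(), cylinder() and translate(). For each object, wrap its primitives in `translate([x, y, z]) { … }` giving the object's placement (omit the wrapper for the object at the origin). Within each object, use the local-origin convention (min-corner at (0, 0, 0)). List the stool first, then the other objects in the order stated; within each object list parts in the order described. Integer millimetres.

translate([0, 0, 363]) cube([293, 281, 30]);
cube([44, 44, 363]);
translate([249, 0, 0]) cube([44, 44, 363]);
translate([0, 237, 0]) cube([44, 44, 363]);
translate([249, 237, 0]) cube([44, 44, 363]);
translate([36, 59, 393]) {
  cube([201, 132, 18]);
  translate([0, 0, 18]) cube([201, 18, 308]);
  translate([0, 114, 18]) cube([201, 18, 308]);
  translate([0, 18, 18]) cube([18, 96, 308]);
  translate([183, 18, 18]) cube([18, 96, 308]);
}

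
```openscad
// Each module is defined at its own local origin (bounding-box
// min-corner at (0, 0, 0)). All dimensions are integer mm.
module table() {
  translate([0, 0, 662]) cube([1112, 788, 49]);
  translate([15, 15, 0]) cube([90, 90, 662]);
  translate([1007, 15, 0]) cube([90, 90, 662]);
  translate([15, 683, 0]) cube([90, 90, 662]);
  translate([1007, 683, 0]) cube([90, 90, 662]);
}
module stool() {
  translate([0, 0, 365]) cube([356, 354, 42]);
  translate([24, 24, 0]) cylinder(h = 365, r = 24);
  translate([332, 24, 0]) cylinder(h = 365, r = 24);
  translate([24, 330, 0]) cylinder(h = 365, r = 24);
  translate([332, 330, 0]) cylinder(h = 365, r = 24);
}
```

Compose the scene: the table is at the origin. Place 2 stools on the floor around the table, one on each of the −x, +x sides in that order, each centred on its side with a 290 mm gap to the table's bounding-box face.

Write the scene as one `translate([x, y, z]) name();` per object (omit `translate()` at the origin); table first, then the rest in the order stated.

table();
translate([-646, 217, 0]) stool();
translate([1402, 217, 0]) stool();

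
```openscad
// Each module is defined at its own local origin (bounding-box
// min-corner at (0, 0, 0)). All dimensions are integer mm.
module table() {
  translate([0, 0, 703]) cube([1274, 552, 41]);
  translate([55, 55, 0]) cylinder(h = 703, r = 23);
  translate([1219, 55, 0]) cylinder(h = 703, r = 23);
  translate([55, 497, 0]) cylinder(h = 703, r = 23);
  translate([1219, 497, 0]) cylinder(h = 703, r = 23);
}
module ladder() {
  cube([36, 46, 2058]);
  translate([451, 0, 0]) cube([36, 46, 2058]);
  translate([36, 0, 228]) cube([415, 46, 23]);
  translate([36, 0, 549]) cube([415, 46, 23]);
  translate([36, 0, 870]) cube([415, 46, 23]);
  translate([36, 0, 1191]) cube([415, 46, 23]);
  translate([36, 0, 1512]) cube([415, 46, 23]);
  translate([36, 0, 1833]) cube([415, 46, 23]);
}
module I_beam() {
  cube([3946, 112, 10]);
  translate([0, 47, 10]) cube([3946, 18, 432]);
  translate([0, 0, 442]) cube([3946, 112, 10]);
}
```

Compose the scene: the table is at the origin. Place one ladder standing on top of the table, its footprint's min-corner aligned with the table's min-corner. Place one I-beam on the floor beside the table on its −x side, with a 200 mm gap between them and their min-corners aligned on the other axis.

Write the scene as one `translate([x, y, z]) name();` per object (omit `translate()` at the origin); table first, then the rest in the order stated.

table();
translate([0, 0, 744]) ladder();
translate([-4146, 0, 0]) I_beam();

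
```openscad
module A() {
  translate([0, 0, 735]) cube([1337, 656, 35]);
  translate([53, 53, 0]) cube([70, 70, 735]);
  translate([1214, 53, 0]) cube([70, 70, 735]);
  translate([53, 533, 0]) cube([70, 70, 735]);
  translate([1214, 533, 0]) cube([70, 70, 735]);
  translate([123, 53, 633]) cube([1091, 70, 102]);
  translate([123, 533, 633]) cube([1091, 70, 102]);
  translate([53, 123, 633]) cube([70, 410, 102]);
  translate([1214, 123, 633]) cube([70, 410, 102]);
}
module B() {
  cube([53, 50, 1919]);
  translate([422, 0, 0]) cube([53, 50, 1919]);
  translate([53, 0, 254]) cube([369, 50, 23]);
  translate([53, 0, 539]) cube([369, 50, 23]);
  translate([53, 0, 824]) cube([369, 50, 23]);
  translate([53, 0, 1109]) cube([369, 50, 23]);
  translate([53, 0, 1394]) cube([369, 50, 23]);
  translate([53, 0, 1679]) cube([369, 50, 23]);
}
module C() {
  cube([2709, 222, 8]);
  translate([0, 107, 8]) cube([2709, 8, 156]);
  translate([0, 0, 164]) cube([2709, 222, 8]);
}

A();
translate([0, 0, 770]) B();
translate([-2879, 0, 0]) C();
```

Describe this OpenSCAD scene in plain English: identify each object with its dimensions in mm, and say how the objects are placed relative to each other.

A is a table: top 1337 mm (x) × 656 mm (y), 35 mm thick, upper face at z = 770 mm, on four 70×70 mm square legs, each inset 53 mm from the nearest pair of top edges, running from z = 0 to the bottom of the top. Four apron rails, 70 mm thick and 102 mm tall, run between adjacent legs with their top edges flush with the underside of the top and their outer faces flush with the legs' outer faces.

B is a straight ladder. Two 53×50 mm vertical rails, 1919 mm tall, stand 475 mm apart (outside-to-outside) with their front faces coplanar on the −y side. 6 rungs, each 50 mm deep and 23 mm tall, span between the inner faces of the rails, front faces flush with the rails. The lowest rung's underside is at z = 254 mm and rungs are spaced 285 mm apart (underside to underside).

C is an I-beam lying along x, 2709 mm long. Overall section height 172 mm. Two flanges 222 mm wide (y) and 8 mm thick, one on the floor and one at the top; a web 8 mm thick runs between them, centred on the flange width.

The ladder is on top of the table. The I-beam is on the floor beside the table on its −x side.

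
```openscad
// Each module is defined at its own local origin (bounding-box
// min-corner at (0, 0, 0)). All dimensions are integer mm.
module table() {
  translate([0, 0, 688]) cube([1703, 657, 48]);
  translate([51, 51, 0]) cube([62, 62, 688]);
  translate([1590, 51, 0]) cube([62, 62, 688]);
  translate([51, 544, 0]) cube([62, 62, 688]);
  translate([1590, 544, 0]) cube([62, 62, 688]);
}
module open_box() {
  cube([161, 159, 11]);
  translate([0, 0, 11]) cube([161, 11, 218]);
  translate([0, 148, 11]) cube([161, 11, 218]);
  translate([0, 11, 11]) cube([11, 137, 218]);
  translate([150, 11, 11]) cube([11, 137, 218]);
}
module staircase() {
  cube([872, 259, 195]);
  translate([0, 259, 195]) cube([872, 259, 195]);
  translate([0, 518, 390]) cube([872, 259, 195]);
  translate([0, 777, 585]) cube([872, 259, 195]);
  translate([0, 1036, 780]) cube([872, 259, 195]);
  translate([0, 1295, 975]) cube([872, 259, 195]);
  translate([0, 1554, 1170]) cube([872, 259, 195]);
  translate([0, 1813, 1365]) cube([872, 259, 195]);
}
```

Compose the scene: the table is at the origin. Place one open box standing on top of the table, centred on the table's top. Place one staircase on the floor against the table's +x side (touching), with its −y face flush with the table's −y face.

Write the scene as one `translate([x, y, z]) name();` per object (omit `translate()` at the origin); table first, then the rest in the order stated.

table();
translate([771, 249, 736]) open_box();
translate([1703, 0, 0]) staircase();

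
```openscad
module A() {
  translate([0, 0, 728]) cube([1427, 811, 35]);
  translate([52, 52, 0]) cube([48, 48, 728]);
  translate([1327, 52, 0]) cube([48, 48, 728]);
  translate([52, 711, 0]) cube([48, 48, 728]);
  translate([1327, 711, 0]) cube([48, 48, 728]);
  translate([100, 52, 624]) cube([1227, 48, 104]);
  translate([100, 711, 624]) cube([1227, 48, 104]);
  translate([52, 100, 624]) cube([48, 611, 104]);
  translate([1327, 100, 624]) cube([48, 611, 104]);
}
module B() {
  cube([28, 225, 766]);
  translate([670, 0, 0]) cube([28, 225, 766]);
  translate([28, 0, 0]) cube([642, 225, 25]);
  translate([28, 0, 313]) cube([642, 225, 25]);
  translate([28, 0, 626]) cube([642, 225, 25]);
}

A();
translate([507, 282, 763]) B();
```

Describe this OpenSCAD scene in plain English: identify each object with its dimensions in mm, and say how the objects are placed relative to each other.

A is a rectangular dining table. The top is 1427×811×35 mm with its upper surface at z = 763 mm. It stands on four 48×48 mm square legs, each inset 52 mm from the nearest pair of top edges, running from the floor to the underside of the top. Four apron rails, 48 mm thick and 104 mm tall, run between adjacent legs with their top edges flush with the underside of the top and their outer faces flush with the legs' outer faces.

B is a bookshelf 698 mm wide overall, 225 mm deep and 766 mm tall. The two sides are 28 mm thick vertical panels. 3 horizontal shelves of 25 mm thickness span between the inner faces of the sides; the lowest shelf sits on the floor and shelves are stacked with a clear vertical gap of 288 mm between each pair.

The bookshelf is on top of the table.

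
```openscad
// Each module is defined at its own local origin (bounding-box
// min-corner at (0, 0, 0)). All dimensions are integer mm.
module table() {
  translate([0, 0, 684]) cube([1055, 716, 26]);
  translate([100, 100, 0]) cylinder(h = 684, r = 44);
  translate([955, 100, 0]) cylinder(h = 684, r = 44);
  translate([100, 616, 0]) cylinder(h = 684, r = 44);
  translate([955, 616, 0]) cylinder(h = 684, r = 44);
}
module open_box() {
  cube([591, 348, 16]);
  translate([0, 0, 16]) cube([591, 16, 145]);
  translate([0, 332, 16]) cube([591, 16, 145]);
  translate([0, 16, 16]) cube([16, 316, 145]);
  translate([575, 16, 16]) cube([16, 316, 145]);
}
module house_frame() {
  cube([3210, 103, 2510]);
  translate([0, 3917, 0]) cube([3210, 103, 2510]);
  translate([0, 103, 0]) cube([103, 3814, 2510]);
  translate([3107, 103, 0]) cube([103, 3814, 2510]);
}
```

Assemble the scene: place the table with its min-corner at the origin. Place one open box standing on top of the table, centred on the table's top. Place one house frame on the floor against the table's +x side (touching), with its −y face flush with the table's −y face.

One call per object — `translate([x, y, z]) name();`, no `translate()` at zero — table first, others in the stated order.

table();
translate([232, 184, 710]) open_box();
translate([1055, 0, 0]) house_frame();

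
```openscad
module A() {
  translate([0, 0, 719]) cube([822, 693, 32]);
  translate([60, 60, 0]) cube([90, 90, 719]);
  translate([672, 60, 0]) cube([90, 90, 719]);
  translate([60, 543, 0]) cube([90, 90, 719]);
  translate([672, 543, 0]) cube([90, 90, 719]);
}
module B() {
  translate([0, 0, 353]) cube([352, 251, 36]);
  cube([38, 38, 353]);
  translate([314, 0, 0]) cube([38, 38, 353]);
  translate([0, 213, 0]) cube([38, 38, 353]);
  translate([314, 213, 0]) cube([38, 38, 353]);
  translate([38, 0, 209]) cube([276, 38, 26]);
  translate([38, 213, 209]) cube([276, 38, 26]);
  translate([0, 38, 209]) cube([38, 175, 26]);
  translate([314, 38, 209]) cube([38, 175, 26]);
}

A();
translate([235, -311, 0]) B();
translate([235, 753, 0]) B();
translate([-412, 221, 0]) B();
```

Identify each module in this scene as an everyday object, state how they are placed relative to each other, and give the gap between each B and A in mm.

Each stool's nearest face is 60 mm from the table's bounding box.

A is a table. B is a stool. Three stools sit around the table at the −y, +y, −x sides. The gap between each stool and the table is 60 mm.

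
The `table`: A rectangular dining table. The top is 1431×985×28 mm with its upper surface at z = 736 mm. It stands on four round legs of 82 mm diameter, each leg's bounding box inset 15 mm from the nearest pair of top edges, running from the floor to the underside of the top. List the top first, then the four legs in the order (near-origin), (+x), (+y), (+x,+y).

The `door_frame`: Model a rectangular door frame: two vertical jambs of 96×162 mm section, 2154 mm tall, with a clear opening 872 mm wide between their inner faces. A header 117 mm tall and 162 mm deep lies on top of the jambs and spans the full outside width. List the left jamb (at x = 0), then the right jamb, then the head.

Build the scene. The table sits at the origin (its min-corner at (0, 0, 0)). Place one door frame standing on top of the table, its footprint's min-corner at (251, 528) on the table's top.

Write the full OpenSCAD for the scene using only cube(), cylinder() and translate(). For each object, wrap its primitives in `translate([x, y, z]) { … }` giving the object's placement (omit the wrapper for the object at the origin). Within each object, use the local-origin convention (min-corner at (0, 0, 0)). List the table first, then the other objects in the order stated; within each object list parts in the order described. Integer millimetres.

translate([0, 0, 708]) cube([1431, 985, 28]);
translate([56, 56, 0]) cylinder(h = 708, r = 41);
translate([1375, 56, 0]) cylinder(h = 708, r = 41);
translate([56, 929, 0]) cylinder(h = 708, r = 41);
translate([1375, 929, 0]) cylinder(h = 708, r = 41);
translate([251, 528, 736]) {
  cube([96, 162, 2154]);
  translate([968, 0, 0]) cube([96, 162, 2154]);
  translate([0, 0, 2154]) cube([1064, 162, 117]);
}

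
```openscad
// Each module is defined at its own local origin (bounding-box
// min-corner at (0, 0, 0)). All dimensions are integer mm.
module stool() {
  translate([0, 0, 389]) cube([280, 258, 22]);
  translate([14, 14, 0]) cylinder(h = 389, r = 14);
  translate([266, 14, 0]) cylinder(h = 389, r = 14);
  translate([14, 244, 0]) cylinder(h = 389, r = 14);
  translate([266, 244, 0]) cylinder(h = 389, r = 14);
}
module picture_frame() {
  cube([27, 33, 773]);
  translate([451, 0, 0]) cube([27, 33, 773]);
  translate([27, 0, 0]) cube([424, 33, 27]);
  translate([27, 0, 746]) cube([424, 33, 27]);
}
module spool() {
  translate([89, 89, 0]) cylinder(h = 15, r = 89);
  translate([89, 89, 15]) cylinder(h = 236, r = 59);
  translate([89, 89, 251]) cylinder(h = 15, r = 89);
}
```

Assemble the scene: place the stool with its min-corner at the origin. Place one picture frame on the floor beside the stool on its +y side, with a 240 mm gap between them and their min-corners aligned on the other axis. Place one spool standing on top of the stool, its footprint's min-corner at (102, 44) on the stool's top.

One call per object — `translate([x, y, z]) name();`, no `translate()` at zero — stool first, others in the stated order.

stool();
translate([0, 498, 0]) picture_frame();
translate([102, 44, 411]) spool();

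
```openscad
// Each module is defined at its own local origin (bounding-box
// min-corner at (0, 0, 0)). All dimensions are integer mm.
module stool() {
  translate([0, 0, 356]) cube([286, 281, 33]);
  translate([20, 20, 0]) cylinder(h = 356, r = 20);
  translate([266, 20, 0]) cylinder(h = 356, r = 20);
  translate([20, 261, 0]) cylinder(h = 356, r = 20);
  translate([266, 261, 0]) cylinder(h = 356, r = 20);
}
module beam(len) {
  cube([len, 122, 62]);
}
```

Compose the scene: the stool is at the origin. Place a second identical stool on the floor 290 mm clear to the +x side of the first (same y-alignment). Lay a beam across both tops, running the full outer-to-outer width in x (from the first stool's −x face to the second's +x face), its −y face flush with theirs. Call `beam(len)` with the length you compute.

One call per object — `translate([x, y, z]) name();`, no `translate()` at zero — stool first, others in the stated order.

stool();
translate([576, 0, 0]) stool();
translate([0, 0, 389]) beam(862);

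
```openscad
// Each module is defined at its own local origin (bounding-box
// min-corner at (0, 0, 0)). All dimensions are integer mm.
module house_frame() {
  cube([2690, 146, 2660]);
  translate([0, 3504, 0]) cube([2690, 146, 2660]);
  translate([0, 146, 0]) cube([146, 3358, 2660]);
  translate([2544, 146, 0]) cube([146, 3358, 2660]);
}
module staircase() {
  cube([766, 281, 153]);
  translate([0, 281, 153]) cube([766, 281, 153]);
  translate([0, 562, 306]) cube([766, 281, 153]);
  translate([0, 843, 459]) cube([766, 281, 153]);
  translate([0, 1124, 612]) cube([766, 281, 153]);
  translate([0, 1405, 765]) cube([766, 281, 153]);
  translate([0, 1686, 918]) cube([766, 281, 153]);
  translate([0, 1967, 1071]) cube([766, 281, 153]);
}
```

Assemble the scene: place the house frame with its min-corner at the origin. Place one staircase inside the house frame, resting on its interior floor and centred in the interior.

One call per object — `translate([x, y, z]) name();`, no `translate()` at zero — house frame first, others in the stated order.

house_frame();
translate([962, 701, 0]) staircase();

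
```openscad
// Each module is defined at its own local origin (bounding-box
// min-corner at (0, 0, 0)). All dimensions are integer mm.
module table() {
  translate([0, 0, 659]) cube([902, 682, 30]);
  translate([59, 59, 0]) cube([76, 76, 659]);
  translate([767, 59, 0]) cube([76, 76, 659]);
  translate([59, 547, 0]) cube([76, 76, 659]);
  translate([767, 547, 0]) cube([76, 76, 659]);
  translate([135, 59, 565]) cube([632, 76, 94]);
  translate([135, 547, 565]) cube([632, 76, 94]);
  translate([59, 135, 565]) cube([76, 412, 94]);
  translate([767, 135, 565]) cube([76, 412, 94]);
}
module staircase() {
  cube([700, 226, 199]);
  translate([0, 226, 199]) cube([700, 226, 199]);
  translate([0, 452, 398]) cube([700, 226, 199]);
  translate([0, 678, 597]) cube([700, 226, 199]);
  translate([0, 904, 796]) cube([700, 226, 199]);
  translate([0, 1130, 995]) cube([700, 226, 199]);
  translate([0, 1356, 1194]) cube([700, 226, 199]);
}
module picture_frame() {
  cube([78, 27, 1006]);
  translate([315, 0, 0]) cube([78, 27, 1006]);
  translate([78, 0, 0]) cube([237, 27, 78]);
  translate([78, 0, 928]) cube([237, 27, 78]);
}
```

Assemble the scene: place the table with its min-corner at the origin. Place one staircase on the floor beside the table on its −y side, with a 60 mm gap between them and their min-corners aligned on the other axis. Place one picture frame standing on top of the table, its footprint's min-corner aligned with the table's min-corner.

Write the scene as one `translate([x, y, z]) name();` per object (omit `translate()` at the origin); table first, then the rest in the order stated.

table();
translate([0, -1642, 0]) staircase();
translate([0, 0, 689]) picture_frame();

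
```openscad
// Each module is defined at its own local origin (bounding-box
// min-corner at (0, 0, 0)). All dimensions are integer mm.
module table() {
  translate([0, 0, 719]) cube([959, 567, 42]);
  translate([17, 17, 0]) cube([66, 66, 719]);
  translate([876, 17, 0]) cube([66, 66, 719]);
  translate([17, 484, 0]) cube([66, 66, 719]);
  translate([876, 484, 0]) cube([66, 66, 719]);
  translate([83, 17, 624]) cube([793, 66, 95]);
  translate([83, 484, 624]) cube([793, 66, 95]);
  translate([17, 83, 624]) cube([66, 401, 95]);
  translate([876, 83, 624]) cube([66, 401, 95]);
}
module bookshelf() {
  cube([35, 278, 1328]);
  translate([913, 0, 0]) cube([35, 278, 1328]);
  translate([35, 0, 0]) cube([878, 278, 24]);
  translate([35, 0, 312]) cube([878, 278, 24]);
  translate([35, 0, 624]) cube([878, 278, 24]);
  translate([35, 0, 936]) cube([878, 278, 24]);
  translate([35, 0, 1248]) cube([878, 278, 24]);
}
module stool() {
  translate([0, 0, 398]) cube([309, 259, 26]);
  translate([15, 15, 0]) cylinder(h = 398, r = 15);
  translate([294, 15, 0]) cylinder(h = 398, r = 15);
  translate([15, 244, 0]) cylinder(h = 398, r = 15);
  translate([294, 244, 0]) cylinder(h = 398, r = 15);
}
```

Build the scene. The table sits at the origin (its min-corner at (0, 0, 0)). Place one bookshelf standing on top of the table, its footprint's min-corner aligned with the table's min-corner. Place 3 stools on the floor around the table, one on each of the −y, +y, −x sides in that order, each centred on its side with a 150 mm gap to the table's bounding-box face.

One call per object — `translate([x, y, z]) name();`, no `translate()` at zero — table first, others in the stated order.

table();
translate([0, 0, 761]) bookshelf();
translate([325, -409, 0]) stool();
translate([325, 717, 0]) stool();
translate([-459, 154, 0]) stool();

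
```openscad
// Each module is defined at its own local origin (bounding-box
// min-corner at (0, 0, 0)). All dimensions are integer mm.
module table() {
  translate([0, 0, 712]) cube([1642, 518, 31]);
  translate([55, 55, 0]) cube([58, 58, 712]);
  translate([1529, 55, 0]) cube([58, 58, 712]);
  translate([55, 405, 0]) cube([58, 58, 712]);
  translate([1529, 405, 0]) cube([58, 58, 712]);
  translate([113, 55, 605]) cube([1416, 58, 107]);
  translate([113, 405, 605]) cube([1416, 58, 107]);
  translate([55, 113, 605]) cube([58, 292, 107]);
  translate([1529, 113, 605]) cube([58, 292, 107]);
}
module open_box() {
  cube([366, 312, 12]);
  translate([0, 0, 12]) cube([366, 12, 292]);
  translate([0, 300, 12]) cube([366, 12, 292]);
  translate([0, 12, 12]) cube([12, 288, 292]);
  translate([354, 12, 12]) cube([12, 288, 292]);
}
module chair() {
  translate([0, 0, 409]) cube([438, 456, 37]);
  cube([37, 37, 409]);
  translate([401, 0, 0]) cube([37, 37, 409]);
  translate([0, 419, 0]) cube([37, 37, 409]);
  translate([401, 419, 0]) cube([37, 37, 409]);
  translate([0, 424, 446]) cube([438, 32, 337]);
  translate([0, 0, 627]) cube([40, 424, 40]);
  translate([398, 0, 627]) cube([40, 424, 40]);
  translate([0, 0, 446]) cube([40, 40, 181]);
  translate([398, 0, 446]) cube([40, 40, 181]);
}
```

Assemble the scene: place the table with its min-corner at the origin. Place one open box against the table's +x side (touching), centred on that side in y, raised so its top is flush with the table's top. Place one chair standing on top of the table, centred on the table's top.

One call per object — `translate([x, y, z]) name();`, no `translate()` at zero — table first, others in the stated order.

table();
translate([1642, 103, 439]) open_box();
translate([602, 31, 743]) chair();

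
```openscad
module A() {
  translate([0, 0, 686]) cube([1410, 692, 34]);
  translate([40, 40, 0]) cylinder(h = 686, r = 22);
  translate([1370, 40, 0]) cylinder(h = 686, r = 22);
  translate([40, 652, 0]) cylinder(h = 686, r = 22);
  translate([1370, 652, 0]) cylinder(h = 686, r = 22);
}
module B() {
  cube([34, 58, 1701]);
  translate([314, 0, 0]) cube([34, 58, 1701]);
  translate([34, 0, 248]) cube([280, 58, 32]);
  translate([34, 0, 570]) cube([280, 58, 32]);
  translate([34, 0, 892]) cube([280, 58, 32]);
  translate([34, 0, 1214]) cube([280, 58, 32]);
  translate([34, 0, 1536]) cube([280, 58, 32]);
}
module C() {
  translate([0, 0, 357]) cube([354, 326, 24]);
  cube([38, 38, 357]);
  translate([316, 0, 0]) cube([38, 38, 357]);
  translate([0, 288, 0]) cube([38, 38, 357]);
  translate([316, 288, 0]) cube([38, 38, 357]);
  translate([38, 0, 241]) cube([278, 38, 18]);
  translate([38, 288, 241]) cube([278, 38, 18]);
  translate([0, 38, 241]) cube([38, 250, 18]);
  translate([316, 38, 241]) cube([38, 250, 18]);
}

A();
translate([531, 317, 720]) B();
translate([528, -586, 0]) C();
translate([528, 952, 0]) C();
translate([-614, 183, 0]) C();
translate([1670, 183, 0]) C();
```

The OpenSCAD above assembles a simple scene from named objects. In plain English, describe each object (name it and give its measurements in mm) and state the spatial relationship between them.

A is a table with a 1410×692 mm rectangular top, 34 mm thick, top surface at z = 720 mm, supported by four round legs of 44 mm diameter, each leg's bounding box inset 18 mm from the nearest pair of top edges, running from the floor.

B is a straight ladder. Two 34×58 mm vertical rails, 1701 mm tall, stand 348 mm apart (outside-to-outside) with their front faces coplanar on the −y side. 5 rungs, each 58 mm deep and 32 mm tall, span between the inner faces of the rails, front faces flush with the rails. The lowest rung's underside is at z = 248 mm and rungs are spaced 322 mm apart (underside to underside).

C is a four-legged stool. The seat is 354×326 mm, 24 mm thick, top at z = 381 mm. It stands on four square legs, each 38×38 mm in cross-section, from z = 0 to the seat underside, each flush with a corner of the seat. Four stretchers, 38 mm wide and 18 mm tall, connect adjacent legs with their undersides at z = 241 mm, each running between the inner faces of the legs it joins and aligned with the legs' outer faces on the other axis.

The ladder is on top of the table, centred. Four stools sit around the table at the −y, +y, −x, +x sides.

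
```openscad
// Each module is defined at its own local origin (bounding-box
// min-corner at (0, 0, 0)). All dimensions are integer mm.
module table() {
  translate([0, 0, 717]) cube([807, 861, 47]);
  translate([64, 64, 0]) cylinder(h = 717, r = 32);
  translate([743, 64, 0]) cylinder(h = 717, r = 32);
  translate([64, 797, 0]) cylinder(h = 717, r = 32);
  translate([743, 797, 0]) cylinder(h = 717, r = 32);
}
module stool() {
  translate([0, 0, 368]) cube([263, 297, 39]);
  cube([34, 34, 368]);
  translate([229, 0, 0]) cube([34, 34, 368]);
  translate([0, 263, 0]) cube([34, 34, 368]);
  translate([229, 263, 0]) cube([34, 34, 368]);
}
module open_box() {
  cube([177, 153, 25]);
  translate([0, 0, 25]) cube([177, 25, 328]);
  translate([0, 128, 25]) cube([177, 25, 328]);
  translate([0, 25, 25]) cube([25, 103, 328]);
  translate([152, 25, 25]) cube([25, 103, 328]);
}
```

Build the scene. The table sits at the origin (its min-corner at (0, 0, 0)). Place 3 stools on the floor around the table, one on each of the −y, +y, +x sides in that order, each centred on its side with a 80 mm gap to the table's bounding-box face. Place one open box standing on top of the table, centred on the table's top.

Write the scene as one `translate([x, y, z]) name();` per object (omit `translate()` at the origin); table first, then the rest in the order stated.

table();
translate([272, -377, 0]) stool();
translate([272, 941, 0]) stool();
translate([887, 282, 0]) stool();
translate([315, 354, 764]) open_box();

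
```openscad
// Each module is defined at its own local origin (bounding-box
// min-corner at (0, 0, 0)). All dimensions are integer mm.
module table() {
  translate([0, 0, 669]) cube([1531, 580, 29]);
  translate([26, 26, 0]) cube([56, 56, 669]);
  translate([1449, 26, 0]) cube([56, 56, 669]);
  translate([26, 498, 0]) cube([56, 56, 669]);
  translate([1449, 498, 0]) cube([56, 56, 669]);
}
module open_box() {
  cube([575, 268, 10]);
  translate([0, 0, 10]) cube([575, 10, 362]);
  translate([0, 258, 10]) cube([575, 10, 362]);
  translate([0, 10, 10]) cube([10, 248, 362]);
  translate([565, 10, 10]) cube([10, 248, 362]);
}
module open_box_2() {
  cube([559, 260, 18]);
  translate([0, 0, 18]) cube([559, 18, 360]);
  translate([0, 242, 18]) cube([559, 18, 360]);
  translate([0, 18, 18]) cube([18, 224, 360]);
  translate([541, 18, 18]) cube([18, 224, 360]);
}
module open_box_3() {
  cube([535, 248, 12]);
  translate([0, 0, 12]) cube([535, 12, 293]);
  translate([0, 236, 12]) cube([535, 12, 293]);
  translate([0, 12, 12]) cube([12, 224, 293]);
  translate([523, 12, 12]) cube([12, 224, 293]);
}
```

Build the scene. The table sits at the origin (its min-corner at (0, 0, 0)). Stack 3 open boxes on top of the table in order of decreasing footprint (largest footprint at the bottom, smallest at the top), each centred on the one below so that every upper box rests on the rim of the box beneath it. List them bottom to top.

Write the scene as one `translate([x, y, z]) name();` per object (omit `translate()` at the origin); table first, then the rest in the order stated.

table();
translate([478, 156, 698]) open_box();
translate([486, 160, 1070]) open_box_2();
translate([498, 166, 1448]) open_box_3();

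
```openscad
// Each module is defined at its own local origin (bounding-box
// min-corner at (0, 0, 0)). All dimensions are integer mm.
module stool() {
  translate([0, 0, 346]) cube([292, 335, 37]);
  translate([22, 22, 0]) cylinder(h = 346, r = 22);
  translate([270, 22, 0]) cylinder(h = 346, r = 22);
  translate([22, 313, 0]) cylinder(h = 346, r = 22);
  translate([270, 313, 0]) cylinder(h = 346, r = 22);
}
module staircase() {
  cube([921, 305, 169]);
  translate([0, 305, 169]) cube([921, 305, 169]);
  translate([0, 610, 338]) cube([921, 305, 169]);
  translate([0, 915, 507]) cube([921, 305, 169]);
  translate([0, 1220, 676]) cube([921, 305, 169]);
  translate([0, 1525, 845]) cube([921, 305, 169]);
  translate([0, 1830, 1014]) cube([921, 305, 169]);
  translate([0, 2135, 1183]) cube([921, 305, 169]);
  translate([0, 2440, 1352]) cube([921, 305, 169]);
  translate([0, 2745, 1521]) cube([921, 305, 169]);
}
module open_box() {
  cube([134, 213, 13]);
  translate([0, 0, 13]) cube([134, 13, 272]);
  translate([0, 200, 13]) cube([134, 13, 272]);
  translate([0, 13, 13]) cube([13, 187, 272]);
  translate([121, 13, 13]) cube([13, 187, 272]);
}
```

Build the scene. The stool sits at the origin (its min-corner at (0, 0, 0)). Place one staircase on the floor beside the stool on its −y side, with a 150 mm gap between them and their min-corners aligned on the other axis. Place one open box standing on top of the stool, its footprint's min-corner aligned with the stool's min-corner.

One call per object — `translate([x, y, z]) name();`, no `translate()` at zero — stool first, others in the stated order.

stool();
translate([0, -3200, 0]) staircase();
translate([0, 0, 383]) open_box();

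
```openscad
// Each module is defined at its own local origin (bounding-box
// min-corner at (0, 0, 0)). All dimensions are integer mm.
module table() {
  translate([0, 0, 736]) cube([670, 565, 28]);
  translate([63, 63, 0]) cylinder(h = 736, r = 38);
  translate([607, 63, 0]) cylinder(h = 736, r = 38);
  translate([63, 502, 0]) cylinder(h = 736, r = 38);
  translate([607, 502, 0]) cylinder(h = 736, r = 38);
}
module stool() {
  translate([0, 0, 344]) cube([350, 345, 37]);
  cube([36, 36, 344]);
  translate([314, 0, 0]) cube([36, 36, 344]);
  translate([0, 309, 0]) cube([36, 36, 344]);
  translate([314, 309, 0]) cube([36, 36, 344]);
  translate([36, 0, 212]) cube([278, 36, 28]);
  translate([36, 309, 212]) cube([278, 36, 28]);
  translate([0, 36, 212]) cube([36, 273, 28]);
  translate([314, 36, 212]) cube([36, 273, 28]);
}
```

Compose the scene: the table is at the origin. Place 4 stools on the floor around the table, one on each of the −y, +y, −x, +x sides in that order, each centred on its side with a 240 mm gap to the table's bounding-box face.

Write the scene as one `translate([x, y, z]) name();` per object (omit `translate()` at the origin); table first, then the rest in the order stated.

table();
translate([160, -585, 0]) stool();
translate([160, 805, 0]) stool();
translate([-590, 110, 0]) stool();
translate([910, 110, 0]) stool();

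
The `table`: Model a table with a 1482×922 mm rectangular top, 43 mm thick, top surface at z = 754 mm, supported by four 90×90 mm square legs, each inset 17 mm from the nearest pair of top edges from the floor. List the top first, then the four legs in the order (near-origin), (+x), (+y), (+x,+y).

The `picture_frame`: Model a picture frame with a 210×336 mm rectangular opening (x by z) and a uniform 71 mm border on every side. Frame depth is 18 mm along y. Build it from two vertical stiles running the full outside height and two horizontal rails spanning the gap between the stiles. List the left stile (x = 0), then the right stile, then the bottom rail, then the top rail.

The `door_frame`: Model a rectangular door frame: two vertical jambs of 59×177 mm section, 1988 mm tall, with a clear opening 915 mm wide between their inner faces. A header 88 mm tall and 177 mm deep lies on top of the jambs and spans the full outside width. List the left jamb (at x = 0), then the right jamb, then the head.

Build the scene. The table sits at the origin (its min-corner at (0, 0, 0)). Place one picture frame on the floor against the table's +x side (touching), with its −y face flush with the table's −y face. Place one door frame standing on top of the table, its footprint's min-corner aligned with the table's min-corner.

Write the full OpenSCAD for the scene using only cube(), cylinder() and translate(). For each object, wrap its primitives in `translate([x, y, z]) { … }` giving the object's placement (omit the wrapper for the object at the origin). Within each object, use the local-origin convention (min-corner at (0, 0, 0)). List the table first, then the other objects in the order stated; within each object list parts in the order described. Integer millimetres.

translate([0, 0, 711]) cube([1482, 922, 43]);
translate([17, 17, 0]) cube([90, 90, 711]);
translate([1375, 17, 0]) cube([90, 90, 711]);
translate([17, 815, 0]) cube([90, 90, 711]);
translate([1375, 815, 0]) cube([90, 90, 711]);
translate([1482, 0, 0]) {
  cube([71, 18, 478]);
  translate([281, 0, 0]) cube([71, 18, 478]);
  translate([71, 0, 0]) cube([210, 18, 71]);
  translate([71, 0, 407]) cube([210, 18, 71]);
}
translate([0, 0, 754]) {
  cube([59, 177, 1988]);
  translate([974, 0, 0]) cube([59, 177, 1988]);
  translate([0, 0, 1988]) cube([1033, 177, 88]);
}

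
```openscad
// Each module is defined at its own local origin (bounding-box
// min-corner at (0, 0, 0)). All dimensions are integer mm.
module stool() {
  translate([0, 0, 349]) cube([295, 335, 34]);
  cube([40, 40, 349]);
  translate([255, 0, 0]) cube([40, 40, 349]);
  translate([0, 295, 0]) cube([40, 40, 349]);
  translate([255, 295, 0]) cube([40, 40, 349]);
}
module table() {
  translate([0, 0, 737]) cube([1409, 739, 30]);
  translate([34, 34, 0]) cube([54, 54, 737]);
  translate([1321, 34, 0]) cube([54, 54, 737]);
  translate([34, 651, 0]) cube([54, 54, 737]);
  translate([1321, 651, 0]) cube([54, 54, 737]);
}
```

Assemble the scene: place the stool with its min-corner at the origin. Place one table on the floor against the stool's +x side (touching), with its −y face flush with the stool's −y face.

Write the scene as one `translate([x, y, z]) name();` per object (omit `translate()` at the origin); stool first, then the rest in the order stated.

stool();
translate([295, 0, 0]) table();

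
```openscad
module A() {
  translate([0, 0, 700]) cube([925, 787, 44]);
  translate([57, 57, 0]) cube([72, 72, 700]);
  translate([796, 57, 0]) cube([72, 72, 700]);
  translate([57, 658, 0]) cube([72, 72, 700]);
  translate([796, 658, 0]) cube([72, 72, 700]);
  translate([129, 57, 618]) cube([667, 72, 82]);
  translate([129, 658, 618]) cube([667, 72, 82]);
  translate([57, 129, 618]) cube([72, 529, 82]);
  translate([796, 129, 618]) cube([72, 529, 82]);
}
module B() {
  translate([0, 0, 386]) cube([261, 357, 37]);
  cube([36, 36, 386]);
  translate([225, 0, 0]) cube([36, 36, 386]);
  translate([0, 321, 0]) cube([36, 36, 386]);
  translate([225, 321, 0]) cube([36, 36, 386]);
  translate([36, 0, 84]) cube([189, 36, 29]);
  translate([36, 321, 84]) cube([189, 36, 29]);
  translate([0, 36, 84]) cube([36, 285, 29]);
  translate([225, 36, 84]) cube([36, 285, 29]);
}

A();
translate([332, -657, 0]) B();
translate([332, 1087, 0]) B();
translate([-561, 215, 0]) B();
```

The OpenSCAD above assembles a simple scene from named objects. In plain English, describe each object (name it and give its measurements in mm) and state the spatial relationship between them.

A is a table: top 925 mm (x) × 787 mm (y), 44 mm thick, upper face at z = 744 mm, on four 72×72 mm square legs, each inset 57 mm from the nearest pair of top edges, running from z = 0 to the bottom of the top. Four apron rails, 72 mm thick and 82 mm tall, run between adjacent legs with their top edges flush with the underside of the top and their outer faces flush with the legs' outer faces.

B is a simple wooden stool: a rectangular seat 261 mm (x) by 357 mm (y), 37 mm thick, top face at z = 423 mm, on four square legs, each 36×36 mm in cross-section. The legs rest on z = 0, each flush with a corner of the seat. Four stretchers, 36 mm wide and 29 mm tall, connect adjacent legs with their undersides at z = 84 mm, each running between the inner faces of the legs it joins and aligned with the legs' outer faces on the other axis.

Three stools sit around the table at the −y, +y, −x sides.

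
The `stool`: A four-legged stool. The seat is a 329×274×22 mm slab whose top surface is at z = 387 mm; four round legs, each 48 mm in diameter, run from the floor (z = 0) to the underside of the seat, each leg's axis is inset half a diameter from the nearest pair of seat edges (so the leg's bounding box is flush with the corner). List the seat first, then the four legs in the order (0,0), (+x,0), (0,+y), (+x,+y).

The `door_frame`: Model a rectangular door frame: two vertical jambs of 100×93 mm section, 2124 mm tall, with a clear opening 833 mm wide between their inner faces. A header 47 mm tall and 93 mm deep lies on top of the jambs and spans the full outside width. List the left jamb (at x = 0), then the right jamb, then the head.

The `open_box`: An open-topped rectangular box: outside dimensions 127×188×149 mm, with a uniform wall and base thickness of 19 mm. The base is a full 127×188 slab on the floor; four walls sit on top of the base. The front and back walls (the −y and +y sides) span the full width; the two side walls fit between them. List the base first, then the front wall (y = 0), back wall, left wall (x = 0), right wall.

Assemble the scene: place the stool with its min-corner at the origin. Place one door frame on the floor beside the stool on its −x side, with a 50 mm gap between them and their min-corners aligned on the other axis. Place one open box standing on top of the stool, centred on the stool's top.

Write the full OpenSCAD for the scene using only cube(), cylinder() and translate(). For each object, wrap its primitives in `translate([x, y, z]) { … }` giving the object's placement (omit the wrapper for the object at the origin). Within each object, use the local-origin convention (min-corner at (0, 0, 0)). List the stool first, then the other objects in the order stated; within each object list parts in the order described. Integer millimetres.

translate([0, 0, 365]) cube([329, 274, 22]);
translate([24, 24, 0]) cylinder(h = 365, r = 24);
translate([305, 24, 0]) cylinder(h = 365, r = 24);
translate([24, 250, 0]) cylinder(h = 365, r = 24);
translate([305, 250, 0]) cylinder(h = 365, r = 24);
translate([-1083, 0, 0]) {
  cube([100, 93, 2124]);
  translate([933, 0, 0]) cube([100, 93, 2124]);
  translate([0, 0, 2124]) cube([1033, 93, 47]);
}
translate([101, 43, 387]) {
  cube([127, 188, 19]);
  translate([0, 0, 19]) cube([127, 19, 130]);
  translate([0, 169, 19]) cube([127, 19, 130]);
  translate([0, 19, 19]) cube([19, 150, 130]);
  translate([108, 19, 19]) cube([19, 150, 130]);
}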